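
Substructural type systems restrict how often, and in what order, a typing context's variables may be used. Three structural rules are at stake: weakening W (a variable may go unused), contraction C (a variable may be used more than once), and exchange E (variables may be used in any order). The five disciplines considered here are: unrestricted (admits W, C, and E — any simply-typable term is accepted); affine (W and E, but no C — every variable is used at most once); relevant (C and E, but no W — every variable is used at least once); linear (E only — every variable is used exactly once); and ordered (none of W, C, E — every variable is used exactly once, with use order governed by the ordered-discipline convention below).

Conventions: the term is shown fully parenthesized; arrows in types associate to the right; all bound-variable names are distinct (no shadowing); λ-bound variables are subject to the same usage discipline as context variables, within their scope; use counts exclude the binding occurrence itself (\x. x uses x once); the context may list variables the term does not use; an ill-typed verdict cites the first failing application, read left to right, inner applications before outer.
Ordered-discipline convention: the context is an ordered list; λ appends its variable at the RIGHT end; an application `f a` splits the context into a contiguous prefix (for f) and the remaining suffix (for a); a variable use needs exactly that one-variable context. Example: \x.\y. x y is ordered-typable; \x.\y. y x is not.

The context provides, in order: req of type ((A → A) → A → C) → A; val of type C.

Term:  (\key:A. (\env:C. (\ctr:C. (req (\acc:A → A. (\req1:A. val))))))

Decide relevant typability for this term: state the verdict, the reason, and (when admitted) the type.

no — key, env, ctr, acc, req1 never used (weakening)
counts: req ×1; val ×1; key (λ-bound) ×0; env (λ-bound) ×0; ctr (λ-bound) ×0; acc (λ-bound) ×0; req1 (λ-bound) ×0
order of uses: req, val
typing: well-typed at A → C → C → A
across the five disciplines: ordered ✗, linear ✗, affine ✓, relevant ✗, unrestricted ✓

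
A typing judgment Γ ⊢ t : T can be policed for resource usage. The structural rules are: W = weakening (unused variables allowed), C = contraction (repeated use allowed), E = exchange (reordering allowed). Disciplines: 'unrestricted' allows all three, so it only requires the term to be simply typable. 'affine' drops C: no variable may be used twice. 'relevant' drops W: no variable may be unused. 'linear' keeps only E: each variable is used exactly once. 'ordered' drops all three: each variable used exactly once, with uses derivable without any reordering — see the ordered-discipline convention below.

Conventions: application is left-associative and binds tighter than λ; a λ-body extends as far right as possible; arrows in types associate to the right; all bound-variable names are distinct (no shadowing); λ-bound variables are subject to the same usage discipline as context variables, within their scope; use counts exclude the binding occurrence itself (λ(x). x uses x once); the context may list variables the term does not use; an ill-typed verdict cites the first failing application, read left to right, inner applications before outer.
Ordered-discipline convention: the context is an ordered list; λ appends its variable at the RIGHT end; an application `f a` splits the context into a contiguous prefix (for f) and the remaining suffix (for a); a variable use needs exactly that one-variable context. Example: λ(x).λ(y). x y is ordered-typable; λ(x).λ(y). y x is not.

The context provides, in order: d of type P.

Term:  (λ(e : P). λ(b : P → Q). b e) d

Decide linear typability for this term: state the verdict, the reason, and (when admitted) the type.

yes — single use per variable (d, e, b); term : (P → Q) → Q
variable uses: d: 1; e (λ-bound): 1; b (λ-bound): 1
uses in reading order: b, e, d
typing: ✓ — (P → Q) → Q
across the five disciplines: ordered ✗, linear ✓, affine ✓, relevant ✓, unrestricted ✓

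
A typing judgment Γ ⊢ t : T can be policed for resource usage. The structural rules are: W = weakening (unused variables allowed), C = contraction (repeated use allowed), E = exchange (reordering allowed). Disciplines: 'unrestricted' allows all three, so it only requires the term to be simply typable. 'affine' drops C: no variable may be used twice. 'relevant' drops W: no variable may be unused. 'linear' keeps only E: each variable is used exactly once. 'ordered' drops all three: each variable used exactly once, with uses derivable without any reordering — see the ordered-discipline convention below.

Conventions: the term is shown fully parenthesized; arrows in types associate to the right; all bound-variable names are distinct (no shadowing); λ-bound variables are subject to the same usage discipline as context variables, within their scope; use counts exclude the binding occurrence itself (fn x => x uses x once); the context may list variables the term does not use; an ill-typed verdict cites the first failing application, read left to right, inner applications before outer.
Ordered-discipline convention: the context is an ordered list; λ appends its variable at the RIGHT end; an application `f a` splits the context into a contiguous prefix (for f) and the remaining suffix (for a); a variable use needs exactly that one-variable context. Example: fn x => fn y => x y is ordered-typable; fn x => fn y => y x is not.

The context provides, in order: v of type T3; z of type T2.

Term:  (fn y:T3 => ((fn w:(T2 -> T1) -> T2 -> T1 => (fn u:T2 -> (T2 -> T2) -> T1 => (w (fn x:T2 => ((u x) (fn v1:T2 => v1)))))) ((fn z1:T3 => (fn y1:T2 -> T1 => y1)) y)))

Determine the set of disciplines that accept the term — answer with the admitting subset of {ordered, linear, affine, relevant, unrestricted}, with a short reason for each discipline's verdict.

admitting disciplines: affine, unrestricted
variable uses: v=0; z=0; y (λ-bound)=1; w (λ-bound)=1; u (λ-bound)=1; x (λ-bound)=1; v1 (λ-bound)=1; z1 (λ-bound)=0; y1 (λ-bound)=1
uses in reading order: w, u, x, v1, y1, y
typing: ✓ — T3 -> (T2 -> (T2 -> T2) -> T1) -> T2 -> T1
ordered ✗ (unused: v, z, z1 — weakening required)
linear ✗ (unused: v, z, z1 — weakening required)
affine ✓ (at most one use each (v, z, y, w, u, x, v1, z1, y1))
relevant ✗ (unused: v, z, z1 — weakening required)
unrestricted ✓ (typability at T3 -> (T2 -> (T2 -> T2) -> T1) -> T2 -> T1 is all that's needed)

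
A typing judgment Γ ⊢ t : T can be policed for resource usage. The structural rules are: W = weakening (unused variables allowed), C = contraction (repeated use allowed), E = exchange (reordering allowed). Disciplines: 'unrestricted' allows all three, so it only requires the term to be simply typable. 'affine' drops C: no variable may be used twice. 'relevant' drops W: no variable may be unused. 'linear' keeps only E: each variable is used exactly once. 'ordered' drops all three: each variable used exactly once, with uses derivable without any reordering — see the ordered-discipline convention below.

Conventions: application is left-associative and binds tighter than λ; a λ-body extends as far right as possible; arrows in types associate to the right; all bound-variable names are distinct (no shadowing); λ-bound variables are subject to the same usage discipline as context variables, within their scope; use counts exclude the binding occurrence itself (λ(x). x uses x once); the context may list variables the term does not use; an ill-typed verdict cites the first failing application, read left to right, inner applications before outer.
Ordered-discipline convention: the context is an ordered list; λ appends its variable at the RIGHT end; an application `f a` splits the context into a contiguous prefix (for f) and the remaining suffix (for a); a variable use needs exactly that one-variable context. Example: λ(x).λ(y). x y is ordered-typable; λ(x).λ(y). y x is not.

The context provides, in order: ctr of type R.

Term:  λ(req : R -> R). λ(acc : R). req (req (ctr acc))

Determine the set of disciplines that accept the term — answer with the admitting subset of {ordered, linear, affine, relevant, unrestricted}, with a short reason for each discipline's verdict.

admitting disciplines: none
usage: ctr ×1; req (λ-bound) ×2; acc (λ-bound) ×1
use order (left to right): req, req, ctr, acc
typing: ill-typed: can't apply a value of type R
ordered: ✗ — a type mismatch blocks all five
linear: ✗ — the type mismatch rejects it
affine: ✗ — not simply typable
relevant: ✗ — fails simple typing
unrestricted: ✗ — a type mismatch blocks all five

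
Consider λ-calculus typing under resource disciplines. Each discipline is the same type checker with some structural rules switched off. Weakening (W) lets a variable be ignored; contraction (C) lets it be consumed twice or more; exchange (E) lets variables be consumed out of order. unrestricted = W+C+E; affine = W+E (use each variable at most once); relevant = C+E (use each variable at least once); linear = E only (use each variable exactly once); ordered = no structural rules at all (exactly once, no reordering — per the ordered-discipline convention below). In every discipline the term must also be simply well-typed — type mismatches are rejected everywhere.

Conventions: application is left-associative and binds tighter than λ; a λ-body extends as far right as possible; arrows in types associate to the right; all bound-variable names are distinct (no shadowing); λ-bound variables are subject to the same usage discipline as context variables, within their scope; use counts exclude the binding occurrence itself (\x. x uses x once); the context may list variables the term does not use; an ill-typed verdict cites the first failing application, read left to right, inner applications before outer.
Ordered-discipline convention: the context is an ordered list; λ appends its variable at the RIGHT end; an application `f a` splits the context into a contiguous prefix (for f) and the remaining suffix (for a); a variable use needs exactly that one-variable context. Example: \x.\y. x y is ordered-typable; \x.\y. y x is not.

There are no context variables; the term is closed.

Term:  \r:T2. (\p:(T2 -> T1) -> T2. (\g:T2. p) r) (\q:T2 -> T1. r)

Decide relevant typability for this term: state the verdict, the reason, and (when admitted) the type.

no — needs weakening: g, q unused
use counts: r (bound) ×2, p (bound) ×1, g (bound) ×0, q (bound) ×0
uses in reading order: p, r, r
typing: well-typed at T2 -> (T2 -> T1) -> T2
across the five disciplines: ordered ✗ | linear ✗ | affine ✗ | relevant ✗ | unrestricted ✓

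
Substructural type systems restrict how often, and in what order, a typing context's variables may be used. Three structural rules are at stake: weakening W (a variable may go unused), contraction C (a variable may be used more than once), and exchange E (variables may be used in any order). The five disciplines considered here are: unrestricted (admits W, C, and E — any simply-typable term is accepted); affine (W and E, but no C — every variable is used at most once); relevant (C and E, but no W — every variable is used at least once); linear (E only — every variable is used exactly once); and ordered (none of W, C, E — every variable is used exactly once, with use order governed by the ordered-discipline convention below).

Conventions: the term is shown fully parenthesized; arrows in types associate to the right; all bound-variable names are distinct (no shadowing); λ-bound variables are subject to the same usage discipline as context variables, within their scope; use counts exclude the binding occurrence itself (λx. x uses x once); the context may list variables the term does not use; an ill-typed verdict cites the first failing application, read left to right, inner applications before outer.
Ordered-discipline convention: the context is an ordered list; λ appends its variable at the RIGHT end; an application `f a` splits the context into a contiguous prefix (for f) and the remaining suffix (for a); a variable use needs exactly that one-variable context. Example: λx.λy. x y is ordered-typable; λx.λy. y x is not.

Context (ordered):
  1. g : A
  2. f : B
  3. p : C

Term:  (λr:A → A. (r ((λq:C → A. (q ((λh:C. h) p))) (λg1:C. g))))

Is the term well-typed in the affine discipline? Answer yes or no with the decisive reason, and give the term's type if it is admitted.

yes — none of g, f, p, r, q, h, g1 used more than once; term : (A → A) → A
counts: g: 1; f: 0; p: 1; r (bound): 1; q (bound): 1; h (bound): 1; g1 (bound): 0
use order (left to right): r, q, h, p, g
typing: well-typed at (A → A) → A
per-discipline verdicts: ordered ✗, linear ✗, affine ✓, relevant ✗, unrestricted ✓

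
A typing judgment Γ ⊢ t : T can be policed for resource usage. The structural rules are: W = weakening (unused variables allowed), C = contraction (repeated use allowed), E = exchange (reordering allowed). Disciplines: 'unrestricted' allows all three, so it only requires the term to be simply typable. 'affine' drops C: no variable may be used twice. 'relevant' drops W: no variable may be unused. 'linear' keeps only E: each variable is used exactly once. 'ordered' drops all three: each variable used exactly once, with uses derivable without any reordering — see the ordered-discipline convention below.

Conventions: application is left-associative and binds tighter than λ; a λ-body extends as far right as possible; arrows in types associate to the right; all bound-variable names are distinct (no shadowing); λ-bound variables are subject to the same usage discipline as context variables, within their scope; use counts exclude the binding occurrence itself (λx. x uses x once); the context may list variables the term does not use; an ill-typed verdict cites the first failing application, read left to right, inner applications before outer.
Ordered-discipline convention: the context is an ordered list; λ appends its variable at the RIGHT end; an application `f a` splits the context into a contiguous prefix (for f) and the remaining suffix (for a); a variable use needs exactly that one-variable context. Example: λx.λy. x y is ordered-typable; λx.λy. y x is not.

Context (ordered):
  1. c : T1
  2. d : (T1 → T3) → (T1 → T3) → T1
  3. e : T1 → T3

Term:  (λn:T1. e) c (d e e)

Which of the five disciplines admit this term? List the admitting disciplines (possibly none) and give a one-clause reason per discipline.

accepted by: unrestricted
variable uses: c ×1; d ×1; e ×3; n (λ-bound) ×0
order of uses: e, c, d, e, e
typing: ✓ — T3
ordered: ✗, needs contraction — e ×3; needs weakening: n unused
linear: ✗, needs contraction — e ×3; needs weakening: n unused
affine: ✗, needs contraction — e ×3
relevant: ✗, needs weakening: n unused
unrestricted: ✓, well-typed at T3; no restrictions here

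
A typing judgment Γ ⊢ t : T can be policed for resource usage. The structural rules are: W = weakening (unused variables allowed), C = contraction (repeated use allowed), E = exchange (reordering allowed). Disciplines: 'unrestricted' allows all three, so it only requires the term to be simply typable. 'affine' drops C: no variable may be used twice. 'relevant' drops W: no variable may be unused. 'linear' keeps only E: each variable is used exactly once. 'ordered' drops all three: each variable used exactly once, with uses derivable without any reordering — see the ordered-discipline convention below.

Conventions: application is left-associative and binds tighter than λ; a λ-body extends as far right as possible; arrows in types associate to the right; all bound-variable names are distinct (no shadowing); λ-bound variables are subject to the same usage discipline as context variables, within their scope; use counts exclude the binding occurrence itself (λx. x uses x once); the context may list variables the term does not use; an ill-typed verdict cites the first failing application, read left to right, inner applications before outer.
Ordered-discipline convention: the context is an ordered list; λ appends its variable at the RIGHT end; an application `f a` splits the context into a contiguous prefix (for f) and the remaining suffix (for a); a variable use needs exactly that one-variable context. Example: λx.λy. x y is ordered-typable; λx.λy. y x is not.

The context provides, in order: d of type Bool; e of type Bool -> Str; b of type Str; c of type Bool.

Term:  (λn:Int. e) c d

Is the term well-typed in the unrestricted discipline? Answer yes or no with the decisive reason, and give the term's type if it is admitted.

no — not simply typable
counts: d: 1; e: 1; b: 0; c: 1; n (λ-bound): 0
use order (left to right): e, c, d
typing: ill-typed: an argument Bool mismatches the expected Int
all disciplines: ordered ✗ · linear ✗ · affine ✗ · relevant ✗ · unrestricted ✗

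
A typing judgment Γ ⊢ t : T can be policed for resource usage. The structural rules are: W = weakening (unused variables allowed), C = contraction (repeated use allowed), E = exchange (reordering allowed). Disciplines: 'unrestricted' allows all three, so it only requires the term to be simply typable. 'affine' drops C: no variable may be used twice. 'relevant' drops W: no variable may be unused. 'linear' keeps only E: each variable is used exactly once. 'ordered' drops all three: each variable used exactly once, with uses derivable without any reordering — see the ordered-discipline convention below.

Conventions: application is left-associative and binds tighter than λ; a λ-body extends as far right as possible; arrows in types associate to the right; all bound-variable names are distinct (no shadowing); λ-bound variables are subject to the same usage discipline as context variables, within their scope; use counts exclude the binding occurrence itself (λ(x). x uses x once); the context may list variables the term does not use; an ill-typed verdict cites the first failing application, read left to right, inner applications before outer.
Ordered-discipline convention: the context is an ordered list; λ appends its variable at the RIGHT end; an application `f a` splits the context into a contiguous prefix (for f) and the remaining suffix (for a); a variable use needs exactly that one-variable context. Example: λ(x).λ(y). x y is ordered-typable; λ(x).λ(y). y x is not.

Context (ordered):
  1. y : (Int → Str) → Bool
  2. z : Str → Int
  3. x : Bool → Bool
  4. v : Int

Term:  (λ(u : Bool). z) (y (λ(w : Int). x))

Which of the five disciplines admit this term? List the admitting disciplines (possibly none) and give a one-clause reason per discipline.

accepted by: none
variable uses: y=1; z=1; x=1; v=0; u (λ-bound)=0; w (λ-bound)=0
uses in reading order: z, y, x
typing: ill-typed: an argument Int → Bool → Bool mismatches the expected Int → Str
ordered: ✗, not simply typable
linear: ✗, fails simple typing
affine: ✗, a type mismatch blocks all five
relevant: ✗, the type mismatch rejects it
unrestricted: ✗, not simply typable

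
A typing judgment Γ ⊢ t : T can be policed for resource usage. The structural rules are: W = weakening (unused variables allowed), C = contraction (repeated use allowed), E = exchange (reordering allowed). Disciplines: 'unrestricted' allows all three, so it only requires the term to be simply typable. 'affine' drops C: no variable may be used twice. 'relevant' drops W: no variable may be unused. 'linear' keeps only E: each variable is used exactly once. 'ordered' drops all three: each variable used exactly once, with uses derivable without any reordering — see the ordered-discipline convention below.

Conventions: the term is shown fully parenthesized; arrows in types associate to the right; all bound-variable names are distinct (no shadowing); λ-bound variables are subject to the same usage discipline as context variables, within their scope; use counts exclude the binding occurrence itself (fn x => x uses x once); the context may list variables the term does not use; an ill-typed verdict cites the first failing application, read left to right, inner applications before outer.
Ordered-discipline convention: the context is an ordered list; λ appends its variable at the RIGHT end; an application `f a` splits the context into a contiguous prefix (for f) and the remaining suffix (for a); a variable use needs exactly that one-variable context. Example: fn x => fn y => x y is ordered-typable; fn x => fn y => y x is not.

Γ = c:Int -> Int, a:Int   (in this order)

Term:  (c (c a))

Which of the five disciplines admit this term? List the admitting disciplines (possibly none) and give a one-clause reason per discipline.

admitting disciplines: relevant, unrestricted
use counts: c=2; a=1
order of uses: c, c, a
typing: well-typed — term : Int
ordered ✗ (repeated use of c ×2)
linear ✗ (repeated use of c ×2)
affine ✗ (repeated use of c ×2)
relevant ✓ (none of c, a goes unused)
unrestricted ✓ (simply typable at Int; W, C, E all held)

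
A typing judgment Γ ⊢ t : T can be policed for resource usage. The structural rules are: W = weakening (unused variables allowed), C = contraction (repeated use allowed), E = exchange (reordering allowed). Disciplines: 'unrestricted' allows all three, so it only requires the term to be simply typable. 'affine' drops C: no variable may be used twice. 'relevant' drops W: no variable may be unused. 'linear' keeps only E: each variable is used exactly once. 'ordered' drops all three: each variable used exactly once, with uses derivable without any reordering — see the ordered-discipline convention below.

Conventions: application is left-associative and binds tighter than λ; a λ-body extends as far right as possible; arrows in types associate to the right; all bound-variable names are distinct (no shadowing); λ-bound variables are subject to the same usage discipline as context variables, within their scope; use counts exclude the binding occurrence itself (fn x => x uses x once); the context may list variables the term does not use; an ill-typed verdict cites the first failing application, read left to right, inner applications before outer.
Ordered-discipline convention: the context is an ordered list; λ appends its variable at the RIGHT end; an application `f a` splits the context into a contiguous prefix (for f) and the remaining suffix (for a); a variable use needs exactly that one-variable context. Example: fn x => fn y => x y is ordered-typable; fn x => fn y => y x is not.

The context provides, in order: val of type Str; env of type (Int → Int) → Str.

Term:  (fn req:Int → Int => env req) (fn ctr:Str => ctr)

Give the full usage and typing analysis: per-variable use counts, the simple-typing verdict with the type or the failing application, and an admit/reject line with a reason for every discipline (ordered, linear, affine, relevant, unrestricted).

variable uses: val: 0×, env: 1×, req (bound): 1×, ctr (bound): 1×
uses in reading order: env, req, ctr
typing: ill-typed: an argument Str → Str mismatches the expected Int → Int
ordered ✗ (the type mismatch rejects it)
linear ✗ (not simply typable)
affine ✗ (fails simple typing)
relevant ✗ (a type mismatch blocks all five)
unrestricted ✗ (the type mismatch rejects it)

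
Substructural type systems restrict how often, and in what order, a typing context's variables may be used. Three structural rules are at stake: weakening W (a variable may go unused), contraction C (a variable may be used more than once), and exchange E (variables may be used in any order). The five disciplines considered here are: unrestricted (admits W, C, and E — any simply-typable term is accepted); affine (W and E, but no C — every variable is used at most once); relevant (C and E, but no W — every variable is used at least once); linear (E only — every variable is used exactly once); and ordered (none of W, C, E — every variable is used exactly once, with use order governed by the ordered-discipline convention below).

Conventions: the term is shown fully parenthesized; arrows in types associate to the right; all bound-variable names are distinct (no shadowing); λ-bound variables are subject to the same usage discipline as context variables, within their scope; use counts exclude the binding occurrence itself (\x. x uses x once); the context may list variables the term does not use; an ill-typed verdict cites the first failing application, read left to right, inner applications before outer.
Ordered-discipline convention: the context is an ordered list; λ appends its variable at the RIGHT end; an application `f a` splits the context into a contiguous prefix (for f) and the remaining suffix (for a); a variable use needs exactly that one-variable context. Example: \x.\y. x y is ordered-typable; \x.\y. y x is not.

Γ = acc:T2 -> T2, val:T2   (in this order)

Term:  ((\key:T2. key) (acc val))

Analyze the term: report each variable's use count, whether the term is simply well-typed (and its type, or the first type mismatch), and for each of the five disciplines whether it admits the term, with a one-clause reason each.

variable uses: acc ×1, val ×1, key [bound] ×1
uses in reading order: key, acc, val
typing: well-typed — term : T2
ordered: ✓, acc, val, key once each; derivable with no W/C/E
linear: ✓, exactly-once usage across acc, val, key
affine: ✓, at most one use each (acc, val, key)
relevant: ✓, at least one use each (acc, val, key)
unrestricted: ✓, typability at T2 is all that's needed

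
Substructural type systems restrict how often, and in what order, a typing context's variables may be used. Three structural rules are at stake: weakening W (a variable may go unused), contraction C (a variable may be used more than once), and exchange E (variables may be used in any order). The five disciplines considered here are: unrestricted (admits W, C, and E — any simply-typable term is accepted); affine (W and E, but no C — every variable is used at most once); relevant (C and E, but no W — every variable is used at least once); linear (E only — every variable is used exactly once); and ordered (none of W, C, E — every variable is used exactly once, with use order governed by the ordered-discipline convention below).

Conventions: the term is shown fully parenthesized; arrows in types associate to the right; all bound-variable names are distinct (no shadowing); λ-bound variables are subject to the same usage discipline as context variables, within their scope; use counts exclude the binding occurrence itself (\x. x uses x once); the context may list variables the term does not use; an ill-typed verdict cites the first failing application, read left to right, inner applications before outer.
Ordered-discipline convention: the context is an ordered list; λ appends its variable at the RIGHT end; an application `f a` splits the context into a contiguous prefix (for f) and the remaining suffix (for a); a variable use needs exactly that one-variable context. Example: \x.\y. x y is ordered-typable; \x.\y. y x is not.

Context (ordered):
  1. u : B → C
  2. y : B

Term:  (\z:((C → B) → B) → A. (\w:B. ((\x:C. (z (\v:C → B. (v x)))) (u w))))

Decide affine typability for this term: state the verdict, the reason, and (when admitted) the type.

yes — u, y, z, w, x, v: no repeats, contraction unneeded; term : (((C → B) → B) → A) → B → A
usage: u ×1, y ×0, z [bound] ×1, w [bound] ×1, x [bound] ×1, v [bound] ×1
order of uses: z, v, x, u, w
typing: the term checks, with type (((C → B) → B) → A) → B → A
across the five disciplines: ordered ✗ | linear ✗ | affine ✓ | relevant ✗ | unrestricted ✓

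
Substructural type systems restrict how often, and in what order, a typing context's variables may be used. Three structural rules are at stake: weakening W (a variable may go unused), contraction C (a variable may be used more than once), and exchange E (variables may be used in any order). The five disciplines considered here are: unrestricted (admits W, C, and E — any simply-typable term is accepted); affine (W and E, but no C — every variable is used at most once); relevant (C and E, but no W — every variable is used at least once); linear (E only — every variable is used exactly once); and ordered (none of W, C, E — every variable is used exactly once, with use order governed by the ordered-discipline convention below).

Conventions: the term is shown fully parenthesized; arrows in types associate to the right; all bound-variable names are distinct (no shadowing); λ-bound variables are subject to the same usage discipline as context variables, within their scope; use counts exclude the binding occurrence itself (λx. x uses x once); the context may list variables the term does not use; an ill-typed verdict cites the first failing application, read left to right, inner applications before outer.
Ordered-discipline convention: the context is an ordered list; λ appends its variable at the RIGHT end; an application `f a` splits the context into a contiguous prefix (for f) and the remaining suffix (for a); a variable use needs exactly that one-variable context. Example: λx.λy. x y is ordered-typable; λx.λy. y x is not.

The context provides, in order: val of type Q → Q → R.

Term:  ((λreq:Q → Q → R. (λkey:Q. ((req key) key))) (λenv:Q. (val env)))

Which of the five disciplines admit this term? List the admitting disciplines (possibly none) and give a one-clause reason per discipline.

admitted by: relevant, unrestricted
usage: val ×1; req (λ-bound) ×1; key (λ-bound) ×2; env (λ-bound) ×1
uses in reading order: req, key, key, val, env
typing: well-typed at Q → R
ordered ✗ (needs contraction — key ×2)
linear ✗ (needs contraction — key ×2)
affine ✗ (needs contraction — key ×2)
relevant ✓ (none of val, req, key, env goes unused)
unrestricted ✓ (typability at Q → R is all that's needed)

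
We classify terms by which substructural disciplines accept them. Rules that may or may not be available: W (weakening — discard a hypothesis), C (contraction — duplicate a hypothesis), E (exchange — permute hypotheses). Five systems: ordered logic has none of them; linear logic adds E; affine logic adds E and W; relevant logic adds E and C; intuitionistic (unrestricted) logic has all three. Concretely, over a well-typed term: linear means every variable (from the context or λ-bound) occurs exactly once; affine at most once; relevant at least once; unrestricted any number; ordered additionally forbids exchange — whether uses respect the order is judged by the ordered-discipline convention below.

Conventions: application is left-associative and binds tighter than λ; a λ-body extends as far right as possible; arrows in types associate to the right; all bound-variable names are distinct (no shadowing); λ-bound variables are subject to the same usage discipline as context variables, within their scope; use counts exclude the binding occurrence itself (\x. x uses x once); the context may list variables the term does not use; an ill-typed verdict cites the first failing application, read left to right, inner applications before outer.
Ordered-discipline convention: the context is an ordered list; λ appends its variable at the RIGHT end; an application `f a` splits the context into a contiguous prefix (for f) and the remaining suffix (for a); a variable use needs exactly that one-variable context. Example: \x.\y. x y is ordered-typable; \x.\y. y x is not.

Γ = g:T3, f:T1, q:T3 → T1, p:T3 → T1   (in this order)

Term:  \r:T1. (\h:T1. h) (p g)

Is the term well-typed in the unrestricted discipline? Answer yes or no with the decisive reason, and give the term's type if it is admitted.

yes — typability at T1 → T1 is all that's needed; term : T1 → T1
counts: g: 1×; f: 0×; q: 0×; p: 1×; r (bound): 0×; h (bound): 1×
left-to-right use order: h, p, g
typing: well-typed at T1 → T1
all disciplines: ordered ✗; linear ✗; affine ✓; relevant ✗; unrestricted ✓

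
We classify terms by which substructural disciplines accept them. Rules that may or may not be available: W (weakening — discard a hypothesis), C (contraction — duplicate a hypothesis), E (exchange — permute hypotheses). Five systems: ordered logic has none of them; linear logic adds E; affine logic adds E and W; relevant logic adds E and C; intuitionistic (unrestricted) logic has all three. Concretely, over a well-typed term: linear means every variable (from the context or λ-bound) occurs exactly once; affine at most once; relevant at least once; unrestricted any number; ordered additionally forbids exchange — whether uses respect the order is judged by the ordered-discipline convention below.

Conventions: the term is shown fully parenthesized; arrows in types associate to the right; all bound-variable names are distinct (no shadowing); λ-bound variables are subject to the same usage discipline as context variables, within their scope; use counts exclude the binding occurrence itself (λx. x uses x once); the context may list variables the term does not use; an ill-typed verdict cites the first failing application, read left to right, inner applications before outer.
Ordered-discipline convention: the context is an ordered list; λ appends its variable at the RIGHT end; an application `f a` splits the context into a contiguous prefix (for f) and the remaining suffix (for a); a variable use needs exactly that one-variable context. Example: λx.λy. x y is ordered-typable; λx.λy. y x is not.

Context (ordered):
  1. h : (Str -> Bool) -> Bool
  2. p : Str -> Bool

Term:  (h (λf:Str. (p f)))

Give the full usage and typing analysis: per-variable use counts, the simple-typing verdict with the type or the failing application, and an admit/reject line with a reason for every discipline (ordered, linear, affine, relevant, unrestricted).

counts: h: 1, p: 1, f (λ-bound): 1
use order (left to right): h, p, f
typing: ✓ — Bool
ordered: ✓ — h, p, f once each; derivable with no W/C/E
linear: ✓ — each of h, p, f used exactly once
affine: ✓ — h, p, f: no repeats, contraction unneeded
relevant: ✓ — at least one use each (h, p, f)
unrestricted: ✓ — simply typable at Bool; W, C, E all held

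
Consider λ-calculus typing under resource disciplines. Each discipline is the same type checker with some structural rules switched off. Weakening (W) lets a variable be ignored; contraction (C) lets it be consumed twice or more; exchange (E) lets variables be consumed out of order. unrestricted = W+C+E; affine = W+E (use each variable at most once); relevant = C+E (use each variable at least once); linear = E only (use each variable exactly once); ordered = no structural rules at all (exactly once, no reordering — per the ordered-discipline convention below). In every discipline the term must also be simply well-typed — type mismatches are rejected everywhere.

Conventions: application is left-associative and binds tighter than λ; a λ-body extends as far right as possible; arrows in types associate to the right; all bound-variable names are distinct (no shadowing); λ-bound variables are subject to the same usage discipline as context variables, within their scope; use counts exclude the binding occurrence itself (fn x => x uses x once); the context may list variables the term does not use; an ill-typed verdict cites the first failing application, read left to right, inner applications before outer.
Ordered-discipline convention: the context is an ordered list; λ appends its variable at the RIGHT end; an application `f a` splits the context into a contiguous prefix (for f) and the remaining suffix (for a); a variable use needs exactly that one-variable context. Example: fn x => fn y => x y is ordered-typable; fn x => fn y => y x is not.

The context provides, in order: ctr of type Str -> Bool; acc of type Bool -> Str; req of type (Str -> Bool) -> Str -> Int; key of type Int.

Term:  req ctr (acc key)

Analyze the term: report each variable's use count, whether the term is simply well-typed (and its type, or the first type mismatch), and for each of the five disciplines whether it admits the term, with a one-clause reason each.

counts: ctr=1; acc=1; req=1; key=1
left-to-right use order: req, ctr, acc, key
typing: ill-typed: an argument Int mismatches the expected Bool
ordered ✗ (the type mismatch rejects it)
linear ✗ (not simply typable)
affine ✗ (fails simple typing)
relevant ✗ (a type mismatch blocks all five)
unrestricted ✗ (the type mismatch rejects it)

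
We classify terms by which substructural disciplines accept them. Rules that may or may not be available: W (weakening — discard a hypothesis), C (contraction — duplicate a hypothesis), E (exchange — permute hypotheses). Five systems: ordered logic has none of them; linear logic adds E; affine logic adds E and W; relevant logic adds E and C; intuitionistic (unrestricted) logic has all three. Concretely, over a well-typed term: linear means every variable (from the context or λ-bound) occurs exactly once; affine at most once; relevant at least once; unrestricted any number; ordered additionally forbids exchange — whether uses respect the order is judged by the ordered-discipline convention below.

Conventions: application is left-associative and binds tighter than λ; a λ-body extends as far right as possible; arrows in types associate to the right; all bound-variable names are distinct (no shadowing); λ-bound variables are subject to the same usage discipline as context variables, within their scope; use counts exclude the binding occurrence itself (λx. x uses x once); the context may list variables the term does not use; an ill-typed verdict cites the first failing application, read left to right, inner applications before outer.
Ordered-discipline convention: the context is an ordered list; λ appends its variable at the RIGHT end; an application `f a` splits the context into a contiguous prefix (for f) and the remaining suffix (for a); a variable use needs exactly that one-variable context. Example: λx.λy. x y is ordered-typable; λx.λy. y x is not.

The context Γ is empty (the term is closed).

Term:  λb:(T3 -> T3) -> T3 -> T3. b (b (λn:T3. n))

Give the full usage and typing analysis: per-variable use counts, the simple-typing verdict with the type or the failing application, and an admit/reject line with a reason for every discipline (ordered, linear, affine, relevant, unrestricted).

variable uses: b [bound]=2, n [bound]=1
order of uses: b, b, n
typing: well-typed at ((T3 -> T3) -> T3 -> T3) -> T3 -> T3
ordered ✗ (uses contraction: b ×2)
linear ✗ (uses contraction: b ×2)
affine ✗ (uses contraction: b ×2)
relevant ✓ (none of b, n goes unused)
unrestricted ✓ (type-checks (((T3 -> T3) -> T3 -> T3) -> T3 -> T3) and nothing is barred)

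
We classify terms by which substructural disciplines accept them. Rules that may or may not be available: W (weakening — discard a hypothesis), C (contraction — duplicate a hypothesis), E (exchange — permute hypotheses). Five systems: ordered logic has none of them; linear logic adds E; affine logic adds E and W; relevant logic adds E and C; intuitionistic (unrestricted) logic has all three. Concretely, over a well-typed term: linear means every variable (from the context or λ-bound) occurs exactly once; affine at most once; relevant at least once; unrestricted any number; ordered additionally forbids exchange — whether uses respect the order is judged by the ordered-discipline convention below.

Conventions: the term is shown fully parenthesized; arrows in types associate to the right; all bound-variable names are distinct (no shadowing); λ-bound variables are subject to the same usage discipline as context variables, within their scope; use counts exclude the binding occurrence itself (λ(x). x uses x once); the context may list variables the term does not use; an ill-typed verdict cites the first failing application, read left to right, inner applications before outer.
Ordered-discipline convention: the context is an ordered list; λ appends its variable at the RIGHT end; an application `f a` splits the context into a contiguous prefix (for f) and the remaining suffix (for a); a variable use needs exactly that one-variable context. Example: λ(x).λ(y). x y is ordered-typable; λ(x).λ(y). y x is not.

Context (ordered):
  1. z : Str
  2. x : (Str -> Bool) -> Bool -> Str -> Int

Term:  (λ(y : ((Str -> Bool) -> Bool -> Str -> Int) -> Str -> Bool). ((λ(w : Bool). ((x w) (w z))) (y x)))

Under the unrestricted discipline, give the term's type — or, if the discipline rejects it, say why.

not well-typed under unrestricted — a type mismatch blocks all five
variable uses: z: 1×; x: 2×; y [bound]: 1×; w [bound]: 2×
left-to-right use order: x, w, w, z, y, x
typing: ill-typed: argument of type Bool where Str -> Bool is required
all disciplines: ordered ✗; linear ✗; affine ✗; relevant ✗; unrestricted ✗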